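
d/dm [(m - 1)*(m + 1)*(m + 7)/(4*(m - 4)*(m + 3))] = (m^4 - 2*m^3 - 42*m^2 - 154*m + 5)/(4*(m^4 - 2*m^3 - 23*m^2 + 24*m + 144))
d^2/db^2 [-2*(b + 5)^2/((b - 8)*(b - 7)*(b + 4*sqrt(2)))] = 4*(-b^6 - 30*b^5 - 300*sqrt(2)*b^4 + 468*b^4 - 330*b^3 + 2492*sqrt(2)*b^3 - 18099*b^2 + 16860*sqrt(2)*b^2 - 168300*sqrt(2)*b + 152760*b - 582752 + 209440*sqrt(2))/(b^9 - 45*b^8 + 12*sqrt(2)*b^8 - 540*sqrt(2)*b^7 + 939*b^7 - 12735*b^6 + 10244*sqrt(2)*b^6 - 106740*sqrt(2)*b^5 + 128136*b^5 - 948960*b^4 + 674400*sqrt(2)*b^4 - 2770560*sqrt(2)*b^3 + 4707584*b^3 - 13547520*b^2 + 8150016*sqrt(2)*b^2 - 18063360*sqrt(2)*b + 16859136*b + 22478848*sqrt(2))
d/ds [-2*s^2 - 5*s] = -4*s - 5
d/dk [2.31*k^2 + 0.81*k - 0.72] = 4.62*k + 0.81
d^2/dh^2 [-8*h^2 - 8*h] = -16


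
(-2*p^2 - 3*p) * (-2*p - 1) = 4*p^3 + 8*p^2 + 3*p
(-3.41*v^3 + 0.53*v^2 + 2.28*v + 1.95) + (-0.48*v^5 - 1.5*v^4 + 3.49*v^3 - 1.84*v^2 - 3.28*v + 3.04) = -0.48*v^5 - 1.5*v^4 + 0.0800000000000001*v^3 - 1.31*v^2 - 1.0*v + 4.99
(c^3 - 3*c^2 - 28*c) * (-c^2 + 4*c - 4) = -c^5 + 7*c^4 + 12*c^3 - 100*c^2 + 112*c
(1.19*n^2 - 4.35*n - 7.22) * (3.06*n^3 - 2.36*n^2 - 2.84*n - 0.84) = 3.6414*n^5 - 16.1194*n^4 - 15.2068*n^3 + 28.3936*n^2 + 24.1588*n + 6.0648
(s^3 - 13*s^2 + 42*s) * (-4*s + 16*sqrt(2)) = -4*s^4 + 16*sqrt(2)*s^3 + 52*s^3 - 208*sqrt(2)*s^2 - 168*s^2 + 672*sqrt(2)*s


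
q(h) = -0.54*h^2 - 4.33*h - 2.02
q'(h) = -1.08*h - 4.33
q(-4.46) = 6.55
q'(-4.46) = 0.49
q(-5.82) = 4.89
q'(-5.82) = 1.96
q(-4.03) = 6.66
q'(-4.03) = 0.02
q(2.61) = -17.00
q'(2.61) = -7.15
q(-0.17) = -1.30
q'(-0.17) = -4.15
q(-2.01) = 4.50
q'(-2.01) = -2.16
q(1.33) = -8.73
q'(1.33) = -5.77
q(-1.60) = 3.53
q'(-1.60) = -2.60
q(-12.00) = -27.82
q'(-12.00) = 8.63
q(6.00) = -47.44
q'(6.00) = -10.81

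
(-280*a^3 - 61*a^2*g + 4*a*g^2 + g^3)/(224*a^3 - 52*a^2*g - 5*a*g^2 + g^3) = (-5*a - g)/(4*a - g)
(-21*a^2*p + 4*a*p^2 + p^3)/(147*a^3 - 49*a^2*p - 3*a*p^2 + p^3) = p/(-7*a + p)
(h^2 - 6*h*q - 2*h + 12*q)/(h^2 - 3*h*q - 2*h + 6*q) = (-h + 6*q)/(-h + 3*q)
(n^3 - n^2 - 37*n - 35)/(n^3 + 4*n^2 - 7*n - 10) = (n - 7)/(n - 2)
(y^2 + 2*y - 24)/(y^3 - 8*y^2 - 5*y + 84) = (y + 6)/(y^2 - 4*y - 21)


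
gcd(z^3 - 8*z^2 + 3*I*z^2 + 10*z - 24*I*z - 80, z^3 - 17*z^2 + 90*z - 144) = z - 8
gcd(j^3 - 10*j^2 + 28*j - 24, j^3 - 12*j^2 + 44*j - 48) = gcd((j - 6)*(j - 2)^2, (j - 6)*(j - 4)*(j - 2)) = j^2 - 8*j + 12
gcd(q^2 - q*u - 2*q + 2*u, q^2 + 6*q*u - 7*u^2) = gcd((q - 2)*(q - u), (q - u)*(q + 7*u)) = q - u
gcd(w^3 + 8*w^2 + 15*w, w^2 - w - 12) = w + 3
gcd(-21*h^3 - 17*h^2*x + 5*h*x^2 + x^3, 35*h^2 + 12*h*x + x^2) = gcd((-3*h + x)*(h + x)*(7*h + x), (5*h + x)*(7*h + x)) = 7*h + x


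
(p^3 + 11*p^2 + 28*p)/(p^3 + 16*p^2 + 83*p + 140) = p/(p + 5)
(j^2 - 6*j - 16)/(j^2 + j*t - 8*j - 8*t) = (j + 2)/(j + t)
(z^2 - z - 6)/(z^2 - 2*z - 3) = (z + 2)/(z + 1)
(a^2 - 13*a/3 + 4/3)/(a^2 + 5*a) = (3*a^2 - 13*a + 4)/(3*a*(a + 5))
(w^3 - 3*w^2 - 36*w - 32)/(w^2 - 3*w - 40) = (w^2 + 5*w + 4)/(w + 5)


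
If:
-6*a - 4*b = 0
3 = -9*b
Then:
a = 2/9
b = -1/3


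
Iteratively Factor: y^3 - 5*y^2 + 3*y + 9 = (y - 3)*(y^2 - 2*y - 3) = (y - 3)^2*(y + 1)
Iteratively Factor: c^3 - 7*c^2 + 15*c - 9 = (c - 1)*(c^2 - 6*c + 9) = (c - 3)*(c - 1)*(c - 3)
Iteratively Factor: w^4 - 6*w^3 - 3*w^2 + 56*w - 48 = (w - 4)*(w^3 - 2*w^2 - 11*w + 12) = (w - 4)*(w + 3)*(w^2 - 5*w + 4) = (w - 4)^2*(w + 3)*(w - 1)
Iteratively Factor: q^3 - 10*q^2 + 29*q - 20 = (q - 4)*(q^2 - 6*q + 5) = (q - 4)*(q - 1)*(q - 5)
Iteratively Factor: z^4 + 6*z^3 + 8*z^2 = (z + 4)*(z^3 + 2*z^2) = (z + 2)*(z + 4)*(z^2) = z*(z + 2)*(z + 4)*(z)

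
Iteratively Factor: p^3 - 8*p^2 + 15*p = (p)*(p^2 - 8*p + 15) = p*(p - 5)*(p - 3)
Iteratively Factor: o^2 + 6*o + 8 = (o + 2)*(o + 4)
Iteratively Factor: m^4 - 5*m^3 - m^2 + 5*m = (m - 5)*(m^3 - m) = (m - 5)*(m + 1)*(m^2 - m) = m*(m - 5)*(m + 1)*(m - 1)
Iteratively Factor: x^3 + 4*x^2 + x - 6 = (x + 2)*(x^2 + 2*x - 3) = (x + 2)*(x + 3)*(x - 1)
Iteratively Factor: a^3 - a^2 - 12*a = (a)*(a^2 - a - 12) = a*(a + 3)*(a - 4)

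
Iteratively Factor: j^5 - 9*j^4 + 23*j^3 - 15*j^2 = (j)*(j^4 - 9*j^3 + 23*j^2 - 15*j) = j^2*(j^3 - 9*j^2 + 23*j - 15) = j^2*(j - 5)*(j^2 - 4*j + 3) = j^2*(j - 5)*(j - 1)*(j - 3)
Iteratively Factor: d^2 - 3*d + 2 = (d - 1)*(d - 2)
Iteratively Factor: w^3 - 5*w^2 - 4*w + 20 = (w - 2)*(w^2 - 3*w - 10) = (w - 2)*(w + 2)*(w - 5)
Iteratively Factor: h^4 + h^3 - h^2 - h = (h)*(h^3 + h^2 - h - 1) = h*(h + 1)*(h^2 - 1) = h*(h - 1)*(h + 1)*(h + 1)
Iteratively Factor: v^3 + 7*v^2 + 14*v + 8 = (v + 2)*(v^2 + 5*v + 4) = (v + 2)*(v + 4)*(v + 1)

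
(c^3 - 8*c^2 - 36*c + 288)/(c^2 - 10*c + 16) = (c^2 - 36)/(c - 2)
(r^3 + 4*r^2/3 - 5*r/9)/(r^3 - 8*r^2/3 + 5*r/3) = (9*r^2 + 12*r - 5)/(3*(3*r^2 - 8*r + 5))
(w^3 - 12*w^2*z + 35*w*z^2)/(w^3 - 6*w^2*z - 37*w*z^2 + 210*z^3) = w/(w + 6*z)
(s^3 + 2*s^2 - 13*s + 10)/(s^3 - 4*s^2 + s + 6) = (s^2 + 4*s - 5)/(s^2 - 2*s - 3)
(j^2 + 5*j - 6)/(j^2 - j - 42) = (j - 1)/(j - 7)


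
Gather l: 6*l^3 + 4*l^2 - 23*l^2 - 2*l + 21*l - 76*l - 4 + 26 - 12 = 6*l^3 - 19*l^2 - 57*l + 10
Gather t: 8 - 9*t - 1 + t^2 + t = t^2 - 8*t + 7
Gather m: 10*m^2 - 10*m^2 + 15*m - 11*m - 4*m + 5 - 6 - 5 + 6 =0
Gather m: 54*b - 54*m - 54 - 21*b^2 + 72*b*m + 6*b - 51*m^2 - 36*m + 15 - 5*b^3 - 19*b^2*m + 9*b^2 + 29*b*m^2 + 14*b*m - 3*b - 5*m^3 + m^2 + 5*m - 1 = -5*b^3 - 12*b^2 + 57*b - 5*m^3 + m^2*(29*b - 50) + m*(-19*b^2 + 86*b - 85) - 40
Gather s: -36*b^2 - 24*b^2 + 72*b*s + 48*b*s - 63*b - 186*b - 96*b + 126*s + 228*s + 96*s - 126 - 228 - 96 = -60*b^2 - 345*b + s*(120*b + 450) - 450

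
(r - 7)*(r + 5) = r^2 - 2*r - 35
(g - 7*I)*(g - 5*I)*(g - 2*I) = g^3 - 14*I*g^2 - 59*g + 70*I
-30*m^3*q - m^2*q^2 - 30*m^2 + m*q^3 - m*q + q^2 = (-6*m + q)*(5*m + q)*(m*q + 1)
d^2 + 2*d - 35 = (d - 5)*(d + 7)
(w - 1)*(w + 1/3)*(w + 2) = w^3 + 4*w^2/3 - 5*w/3 - 2/3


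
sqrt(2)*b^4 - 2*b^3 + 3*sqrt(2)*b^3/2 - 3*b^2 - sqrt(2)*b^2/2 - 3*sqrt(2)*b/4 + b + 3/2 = (b + 3/2)*(b - sqrt(2))*(b - sqrt(2)/2)*(sqrt(2)*b + 1)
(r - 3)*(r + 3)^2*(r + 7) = r^4 + 10*r^3 + 12*r^2 - 90*r - 189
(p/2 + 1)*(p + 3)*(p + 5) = p^3/2 + 5*p^2 + 31*p/2 + 15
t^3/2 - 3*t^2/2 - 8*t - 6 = (t/2 + 1/2)*(t - 6)*(t + 2)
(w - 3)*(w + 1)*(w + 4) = w^3 + 2*w^2 - 11*w - 12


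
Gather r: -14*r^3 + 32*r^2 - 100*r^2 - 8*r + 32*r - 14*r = -14*r^3 - 68*r^2 + 10*r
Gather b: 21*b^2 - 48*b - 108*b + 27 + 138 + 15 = 21*b^2 - 156*b + 180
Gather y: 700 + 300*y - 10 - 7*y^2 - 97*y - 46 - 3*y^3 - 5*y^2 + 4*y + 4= -3*y^3 - 12*y^2 + 207*y + 648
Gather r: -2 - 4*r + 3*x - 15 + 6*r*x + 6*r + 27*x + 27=r*(6*x + 2) + 30*x + 10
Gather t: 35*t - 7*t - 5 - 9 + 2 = 28*t - 12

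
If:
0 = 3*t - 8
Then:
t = 8/3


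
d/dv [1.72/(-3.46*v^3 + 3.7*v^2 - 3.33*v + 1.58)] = (17.8536*v^2 - 12.728*v + 5.7276)/(3.46*v^3 - 3.7*v^2 + 3.33*v - 1.58)^2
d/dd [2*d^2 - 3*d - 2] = 4*d - 3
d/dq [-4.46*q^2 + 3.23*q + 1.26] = 3.23 - 8.92*q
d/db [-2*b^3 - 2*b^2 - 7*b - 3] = -6*b^2 - 4*b - 7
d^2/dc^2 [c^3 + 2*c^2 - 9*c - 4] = 6*c + 4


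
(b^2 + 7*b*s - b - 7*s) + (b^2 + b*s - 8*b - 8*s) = 2*b^2 + 8*b*s - 9*b - 15*s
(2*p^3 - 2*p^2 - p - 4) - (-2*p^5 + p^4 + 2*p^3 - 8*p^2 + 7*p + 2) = 2*p^5 - p^4 + 6*p^2 - 8*p - 6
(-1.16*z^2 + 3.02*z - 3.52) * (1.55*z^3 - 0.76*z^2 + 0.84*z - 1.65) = -1.798*z^5 + 5.5626*z^4 - 8.7256*z^3 + 7.126*z^2 - 7.9398*z + 5.808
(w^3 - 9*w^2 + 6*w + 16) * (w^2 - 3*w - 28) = w^5 - 12*w^4 + 5*w^3 + 250*w^2 - 216*w - 448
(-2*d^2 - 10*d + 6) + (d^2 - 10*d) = -d^2 - 20*d + 6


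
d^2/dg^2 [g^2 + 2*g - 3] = 2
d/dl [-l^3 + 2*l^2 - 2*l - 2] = -3*l^2 + 4*l - 2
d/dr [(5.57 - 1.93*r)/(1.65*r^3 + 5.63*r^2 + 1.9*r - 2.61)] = (6.369*r^3 - 16.7056*r^2 - 62.7182*r - 5.5457)/(2.7225*r^6 + 18.579*r^5 + 37.9669*r^4 + 12.781*r^3 - 25.7786*r^2 - 9.918*r + 6.8121)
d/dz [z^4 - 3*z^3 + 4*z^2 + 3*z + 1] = 4*z^3 - 9*z^2 + 8*z + 3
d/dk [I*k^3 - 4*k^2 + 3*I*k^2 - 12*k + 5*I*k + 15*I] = 3*I*k^2 + k*(-8 + 6*I) - 12 + 5*I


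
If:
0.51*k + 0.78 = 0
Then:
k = -1.53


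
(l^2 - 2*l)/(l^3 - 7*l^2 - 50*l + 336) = l*(l - 2)/(l^3 - 7*l^2 - 50*l + 336)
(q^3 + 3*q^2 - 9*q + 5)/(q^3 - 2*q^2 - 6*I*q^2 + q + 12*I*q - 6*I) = (q + 5)/(q - 6*I)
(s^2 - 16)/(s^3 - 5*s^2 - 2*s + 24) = (s + 4)/(s^2 - s - 6)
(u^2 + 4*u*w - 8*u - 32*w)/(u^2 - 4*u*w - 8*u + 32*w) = (u + 4*w)/(u - 4*w)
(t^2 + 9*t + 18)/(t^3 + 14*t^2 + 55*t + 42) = (t + 3)/(t^2 + 8*t + 7)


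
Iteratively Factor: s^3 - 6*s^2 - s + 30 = (s + 2)*(s^2 - 8*s + 15) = (s - 5)*(s + 2)*(s - 3)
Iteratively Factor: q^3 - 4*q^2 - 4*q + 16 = (q - 2)*(q^2 - 2*q - 8) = (q - 4)*(q - 2)*(q + 2)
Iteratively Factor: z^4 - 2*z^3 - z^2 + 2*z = (z - 2)*(z^3 - z) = z*(z - 2)*(z^2 - 1) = z*(z - 2)*(z + 1)*(z - 1)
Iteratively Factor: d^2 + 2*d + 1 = (d + 1)*(d + 1)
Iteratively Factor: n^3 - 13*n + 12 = (n + 4)*(n^2 - 4*n + 3) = (n - 3)*(n + 4)*(n - 1)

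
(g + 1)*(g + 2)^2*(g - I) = g^4 + 5*g^3 - I*g^3 + 8*g^2 - 5*I*g^2 + 4*g - 8*I*g - 4*I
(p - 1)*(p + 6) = p^2 + 5*p - 6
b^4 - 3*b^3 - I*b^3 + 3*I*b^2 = b^2*(b - 3)*(b - I)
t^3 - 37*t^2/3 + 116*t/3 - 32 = (t - 8)*(t - 3)*(t - 4/3)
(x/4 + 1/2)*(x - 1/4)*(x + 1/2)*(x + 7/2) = x^4/4 + 23*x^3/16 + 33*x^2/16 + 17*x/64 - 7/32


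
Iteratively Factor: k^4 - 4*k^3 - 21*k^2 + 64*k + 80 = (k + 4)*(k^3 - 8*k^2 + 11*k + 20) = (k + 1)*(k + 4)*(k^2 - 9*k + 20) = (k - 4)*(k + 1)*(k + 4)*(k - 5)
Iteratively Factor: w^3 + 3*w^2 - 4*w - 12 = (w + 2)*(w^2 + w - 6) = (w + 2)*(w + 3)*(w - 2)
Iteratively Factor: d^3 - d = (d - 1)*(d^2 + d) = (d - 1)*(d + 1)*(d)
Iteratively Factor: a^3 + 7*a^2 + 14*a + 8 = (a + 2)*(a^2 + 5*a + 4) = (a + 1)*(a + 2)*(a + 4)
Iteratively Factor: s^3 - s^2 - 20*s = (s + 4)*(s^2 - 5*s) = (s - 5)*(s + 4)*(s)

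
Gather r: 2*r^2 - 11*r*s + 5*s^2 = 2*r^2 - 11*r*s + 5*s^2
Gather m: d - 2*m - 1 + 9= d - 2*m + 8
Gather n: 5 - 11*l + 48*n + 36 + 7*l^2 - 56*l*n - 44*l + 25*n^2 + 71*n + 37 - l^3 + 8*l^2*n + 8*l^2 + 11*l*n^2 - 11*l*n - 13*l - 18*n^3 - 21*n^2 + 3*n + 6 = -l^3 + 15*l^2 - 68*l - 18*n^3 + n^2*(11*l + 4) + n*(8*l^2 - 67*l + 122) + 84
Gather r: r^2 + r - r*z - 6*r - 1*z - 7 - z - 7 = r^2 + r*(-z - 5) - 2*z - 14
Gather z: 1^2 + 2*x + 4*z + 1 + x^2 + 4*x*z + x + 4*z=x^2 + 3*x + z*(4*x + 8) + 2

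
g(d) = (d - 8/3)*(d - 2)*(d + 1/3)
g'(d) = (d - 8/3)*(d - 2) + (d - 8/3)*(d + 1/3) + (d - 2)*(d + 1/3) = 3*d^2 - 26*d/3 + 34/9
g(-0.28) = 0.36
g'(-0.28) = 6.44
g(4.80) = 30.66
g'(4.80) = 31.30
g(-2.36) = -44.42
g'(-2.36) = 40.94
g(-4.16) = -160.92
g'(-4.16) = 91.75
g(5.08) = 40.24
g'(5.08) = 37.17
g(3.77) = 8.01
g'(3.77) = 13.74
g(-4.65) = -210.03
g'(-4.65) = 108.95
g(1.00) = 2.22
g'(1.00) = -1.89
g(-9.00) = -1112.22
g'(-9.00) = 324.78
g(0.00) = 1.78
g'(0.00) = 3.78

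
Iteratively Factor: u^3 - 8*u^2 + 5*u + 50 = (u + 2)*(u^2 - 10*u + 25) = (u - 5)*(u + 2)*(u - 5)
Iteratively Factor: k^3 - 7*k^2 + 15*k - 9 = (k - 3)*(k^2 - 4*k + 3) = (k - 3)*(k - 1)*(k - 3)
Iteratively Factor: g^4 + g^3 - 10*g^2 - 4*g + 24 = (g - 2)*(g^3 + 3*g^2 - 4*g - 12) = (g - 2)*(g + 2)*(g^2 + g - 6) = (g - 2)^2*(g + 2)*(g + 3)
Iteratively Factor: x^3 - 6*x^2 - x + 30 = (x - 3)*(x^2 - 3*x - 10) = (x - 3)*(x + 2)*(x - 5)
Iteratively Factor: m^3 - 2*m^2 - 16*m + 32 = (m + 4)*(m^2 - 6*m + 8) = (m - 4)*(m + 4)*(m - 2)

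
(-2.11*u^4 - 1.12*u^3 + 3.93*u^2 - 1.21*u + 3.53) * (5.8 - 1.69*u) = 3.5659*u^5 - 10.3452*u^4 - 13.1377*u^3 + 24.8389*u^2 - 12.9837*u + 20.474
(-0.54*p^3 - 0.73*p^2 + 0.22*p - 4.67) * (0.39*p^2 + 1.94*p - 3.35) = -0.2106*p^5 - 1.3323*p^4 + 0.4786*p^3 + 1.051*p^2 - 9.7968*p + 15.6445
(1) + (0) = 1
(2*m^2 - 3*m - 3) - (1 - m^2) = 3*m^2 - 3*m - 4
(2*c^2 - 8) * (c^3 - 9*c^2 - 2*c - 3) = 2*c^5 - 18*c^4 - 12*c^3 + 66*c^2 + 16*c + 24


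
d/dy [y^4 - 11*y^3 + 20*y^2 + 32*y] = 4*y^3 - 33*y^2 + 40*y + 32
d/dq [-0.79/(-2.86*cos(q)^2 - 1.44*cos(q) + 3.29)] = (4.5188*cos(q) + 1.1376)*sin(q)/(2.86*cos(q)^2 + 1.44*cos(q) - 3.29)^2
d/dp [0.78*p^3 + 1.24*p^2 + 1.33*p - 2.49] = 2.34*p^2 + 2.48*p + 1.33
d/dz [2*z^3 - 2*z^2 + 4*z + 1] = 6*z^2 - 4*z + 4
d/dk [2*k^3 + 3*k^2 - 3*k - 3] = 6*k^2 + 6*k - 3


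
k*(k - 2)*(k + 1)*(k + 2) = k^4 + k^3 - 4*k^2 - 4*k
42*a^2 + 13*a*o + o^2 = (6*a + o)*(7*a + o)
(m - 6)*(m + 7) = m^2 + m - 42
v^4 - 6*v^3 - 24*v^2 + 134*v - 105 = (v - 7)*(v - 3)*(v - 1)*(v + 5)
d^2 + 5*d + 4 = (d + 1)*(d + 4)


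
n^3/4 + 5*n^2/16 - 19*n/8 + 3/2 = (n/4 + 1)*(n - 2)*(n - 3/4)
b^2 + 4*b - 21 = (b - 3)*(b + 7)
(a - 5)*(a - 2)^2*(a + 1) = a^4 - 8*a^3 + 15*a^2 + 4*a - 20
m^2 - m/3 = m*(m - 1/3)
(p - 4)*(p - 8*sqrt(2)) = p^2 - 8*sqrt(2)*p - 4*p + 32*sqrt(2)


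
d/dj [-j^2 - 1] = -2*j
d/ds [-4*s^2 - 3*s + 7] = -8*s - 3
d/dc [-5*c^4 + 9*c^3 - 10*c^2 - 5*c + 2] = -20*c^3 + 27*c^2 - 20*c - 5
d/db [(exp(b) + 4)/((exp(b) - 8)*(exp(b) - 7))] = (-exp(2*b) - 8*exp(b) + 116)*exp(b)/(exp(4*b) - 30*exp(3*b) + 337*exp(2*b) - 1680*exp(b) + 3136)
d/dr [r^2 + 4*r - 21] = 2*r + 4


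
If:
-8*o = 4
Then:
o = -1/2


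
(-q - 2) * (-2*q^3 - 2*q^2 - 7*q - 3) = 2*q^4 + 6*q^3 + 11*q^2 + 17*q + 6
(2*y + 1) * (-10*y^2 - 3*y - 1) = -20*y^3 - 16*y^2 - 5*y - 1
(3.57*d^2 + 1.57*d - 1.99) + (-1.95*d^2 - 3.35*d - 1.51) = 1.62*d^2 - 1.78*d - 3.5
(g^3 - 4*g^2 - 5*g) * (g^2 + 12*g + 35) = g^5 + 8*g^4 - 18*g^3 - 200*g^2 - 175*g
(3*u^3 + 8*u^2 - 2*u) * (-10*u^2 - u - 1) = -30*u^5 - 83*u^4 + 9*u^3 - 6*u^2 + 2*u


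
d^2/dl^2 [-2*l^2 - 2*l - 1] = -4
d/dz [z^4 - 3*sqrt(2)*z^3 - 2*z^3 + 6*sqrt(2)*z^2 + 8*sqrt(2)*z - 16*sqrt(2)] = 4*z^3 - 9*sqrt(2)*z^2 - 6*z^2 + 12*sqrt(2)*z + 8*sqrt(2)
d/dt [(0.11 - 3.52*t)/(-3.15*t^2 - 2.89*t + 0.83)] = (-11.088*t^2 + 0.693*t - 2.6037)/(9.9225*t^4 + 18.207*t^3 + 3.1231*t^2 - 4.7974*t + 0.6889)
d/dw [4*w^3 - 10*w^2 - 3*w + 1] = 12*w^2 - 20*w - 3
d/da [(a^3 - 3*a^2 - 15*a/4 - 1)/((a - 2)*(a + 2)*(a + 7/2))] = (52*a^4 - 4*a^3 - 111*a^2 + 728*a + 388)/(2*(4*a^6 + 28*a^5 + 17*a^4 - 224*a^3 - 328*a^2 + 448*a + 784))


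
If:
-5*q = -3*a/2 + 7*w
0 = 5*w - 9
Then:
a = 10*q/3 + 42/5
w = 9/5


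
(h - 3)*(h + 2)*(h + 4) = h^3 + 3*h^2 - 10*h - 24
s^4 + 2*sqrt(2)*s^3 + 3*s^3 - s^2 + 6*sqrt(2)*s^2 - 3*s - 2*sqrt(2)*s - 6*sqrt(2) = (s - 1)*(s + 1)*(s + 3)*(s + 2*sqrt(2))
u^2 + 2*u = u*(u + 2)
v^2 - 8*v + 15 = (v - 5)*(v - 3)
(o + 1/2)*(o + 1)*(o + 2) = o^3 + 7*o^2/2 + 7*o/2 + 1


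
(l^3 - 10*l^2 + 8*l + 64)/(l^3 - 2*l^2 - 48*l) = (l^2 - 2*l - 8)/(l*(l + 6))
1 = 1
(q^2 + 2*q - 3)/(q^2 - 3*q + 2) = (q + 3)/(q - 2)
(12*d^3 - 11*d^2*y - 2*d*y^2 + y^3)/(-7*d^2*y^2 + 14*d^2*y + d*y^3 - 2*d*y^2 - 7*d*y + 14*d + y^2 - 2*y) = (-12*d^3 + 11*d^2*y + 2*d*y^2 - y^3)/(7*d^2*y^2 - 14*d^2*y - d*y^3 + 2*d*y^2 + 7*d*y - 14*d - y^2 + 2*y)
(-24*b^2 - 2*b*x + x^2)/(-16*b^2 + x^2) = (-6*b + x)/(-4*b + x)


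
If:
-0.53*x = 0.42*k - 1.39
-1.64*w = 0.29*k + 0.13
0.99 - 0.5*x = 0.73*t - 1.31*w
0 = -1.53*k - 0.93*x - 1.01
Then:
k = -4.35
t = -1.56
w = 0.69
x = 6.07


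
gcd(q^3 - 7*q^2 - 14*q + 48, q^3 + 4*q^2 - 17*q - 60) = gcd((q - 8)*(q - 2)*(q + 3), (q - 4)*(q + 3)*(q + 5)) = q + 3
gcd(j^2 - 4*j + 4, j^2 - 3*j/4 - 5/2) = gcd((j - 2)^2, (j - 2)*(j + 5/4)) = j - 2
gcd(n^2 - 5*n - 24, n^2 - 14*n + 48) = n - 8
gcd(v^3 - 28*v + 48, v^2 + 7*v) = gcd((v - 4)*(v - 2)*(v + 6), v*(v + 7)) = 1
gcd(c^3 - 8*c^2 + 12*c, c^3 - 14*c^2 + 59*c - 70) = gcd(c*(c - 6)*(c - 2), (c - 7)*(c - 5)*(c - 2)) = c - 2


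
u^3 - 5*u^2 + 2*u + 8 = (u - 4)*(u - 2)*(u + 1)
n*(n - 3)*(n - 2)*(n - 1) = n^4 - 6*n^3 + 11*n^2 - 6*n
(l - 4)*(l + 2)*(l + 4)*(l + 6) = l^4 + 8*l^3 - 4*l^2 - 128*l - 192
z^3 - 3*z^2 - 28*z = z*(z - 7)*(z + 4)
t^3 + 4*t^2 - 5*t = t*(t - 1)*(t + 5)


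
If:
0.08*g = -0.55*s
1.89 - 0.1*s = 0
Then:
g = -129.94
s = 18.90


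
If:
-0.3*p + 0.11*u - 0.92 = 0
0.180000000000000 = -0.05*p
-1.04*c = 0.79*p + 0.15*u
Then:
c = 2.94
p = -3.60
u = -1.45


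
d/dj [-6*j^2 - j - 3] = -12*j - 1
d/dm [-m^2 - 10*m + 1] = -2*m - 10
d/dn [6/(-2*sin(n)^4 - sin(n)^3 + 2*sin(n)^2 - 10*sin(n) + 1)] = 24*(-4*sin(4*n) + 43*cos(n) - 3*cos(3*n))/(2*(1 - cos(2*n))^2 + 43*sin(n) - sin(3*n) + 4*cos(2*n) - 8)^2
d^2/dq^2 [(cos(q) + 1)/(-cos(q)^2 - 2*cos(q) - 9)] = (2*(1 - cos(q)^2)^2 + cos(q)^5 - 50*cos(q)^3 - 52*cos(q)^2 + 105*cos(q) + 44)/(cos(q)^2 + 2*cos(q) + 9)^3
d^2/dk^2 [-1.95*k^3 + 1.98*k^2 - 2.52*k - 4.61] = 3.96 - 11.7*k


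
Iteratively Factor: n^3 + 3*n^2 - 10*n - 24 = (n + 2)*(n^2 + n - 12) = (n + 2)*(n + 4)*(n - 3)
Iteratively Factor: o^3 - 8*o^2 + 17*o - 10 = (o - 5)*(o^2 - 3*o + 2) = (o - 5)*(o - 1)*(o - 2)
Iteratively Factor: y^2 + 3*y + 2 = (y + 2)*(y + 1)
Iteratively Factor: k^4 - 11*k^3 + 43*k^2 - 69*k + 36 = (k - 1)*(k^3 - 10*k^2 + 33*k - 36) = (k - 3)*(k - 1)*(k^2 - 7*k + 12) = (k - 3)^2*(k - 1)*(k - 4)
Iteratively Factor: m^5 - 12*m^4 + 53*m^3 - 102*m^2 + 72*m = (m - 3)*(m^4 - 9*m^3 + 26*m^2 - 24*m) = (m - 3)*(m - 2)*(m^3 - 7*m^2 + 12*m) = (m - 4)*(m - 3)*(m - 2)*(m^2 - 3*m) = (m - 4)*(m - 3)^2*(m - 2)*(m)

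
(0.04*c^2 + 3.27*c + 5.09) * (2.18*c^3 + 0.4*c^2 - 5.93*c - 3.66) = 0.0872*c^5 + 7.1446*c^4 + 12.167*c^3 - 17.5015*c^2 - 42.1519*c - 18.6294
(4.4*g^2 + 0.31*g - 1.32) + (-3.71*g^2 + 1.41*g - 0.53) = 0.69*g^2 + 1.72*g - 1.85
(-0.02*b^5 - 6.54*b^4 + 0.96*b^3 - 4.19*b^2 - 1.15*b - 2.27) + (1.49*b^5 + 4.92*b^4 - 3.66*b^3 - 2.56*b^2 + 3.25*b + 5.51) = 1.47*b^5 - 1.62*b^4 - 2.7*b^3 - 6.75*b^2 + 2.1*b + 3.24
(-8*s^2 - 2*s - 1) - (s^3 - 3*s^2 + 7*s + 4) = -s^3 - 5*s^2 - 9*s - 5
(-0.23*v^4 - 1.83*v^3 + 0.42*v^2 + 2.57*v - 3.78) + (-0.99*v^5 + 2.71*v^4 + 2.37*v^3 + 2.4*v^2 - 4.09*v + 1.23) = -0.99*v^5 + 2.48*v^4 + 0.54*v^3 + 2.82*v^2 - 1.52*v - 2.55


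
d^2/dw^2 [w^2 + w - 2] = 2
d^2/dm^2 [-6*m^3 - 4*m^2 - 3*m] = -36*m - 8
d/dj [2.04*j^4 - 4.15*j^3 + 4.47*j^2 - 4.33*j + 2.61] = 8.16*j^3 - 12.45*j^2 + 8.94*j - 4.33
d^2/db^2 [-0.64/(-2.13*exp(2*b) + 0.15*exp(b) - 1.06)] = ((0.096 - 5.4528*exp(b))*(2.13*exp(2*b) - 0.15*exp(b) + 1.06) + 0.64*(4.26*exp(b) - 0.15)*(8.52*exp(b) - 0.3)*exp(b))*exp(b)/(2.13*exp(2*b) - 0.15*exp(b) + 1.06)^3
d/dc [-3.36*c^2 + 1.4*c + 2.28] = 1.4 - 6.72*c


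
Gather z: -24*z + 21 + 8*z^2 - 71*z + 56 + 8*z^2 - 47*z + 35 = 16*z^2 - 142*z + 112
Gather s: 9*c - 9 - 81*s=9*c - 81*s - 9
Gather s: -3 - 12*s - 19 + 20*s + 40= 8*s + 18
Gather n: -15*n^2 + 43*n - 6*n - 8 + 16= -15*n^2 + 37*n + 8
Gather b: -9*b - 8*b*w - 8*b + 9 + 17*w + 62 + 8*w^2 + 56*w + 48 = b*(-8*w - 17) + 8*w^2 + 73*w + 119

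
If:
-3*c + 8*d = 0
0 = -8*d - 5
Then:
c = -5/3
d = -5/8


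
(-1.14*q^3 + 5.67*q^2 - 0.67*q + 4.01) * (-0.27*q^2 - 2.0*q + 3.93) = 0.3078*q^5 + 0.7491*q^4 - 15.6393*q^3 + 22.5404*q^2 - 10.6531*q + 15.7593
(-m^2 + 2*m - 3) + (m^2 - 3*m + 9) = 6 - m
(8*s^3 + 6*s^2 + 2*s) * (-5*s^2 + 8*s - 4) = -40*s^5 + 34*s^4 + 6*s^3 - 8*s^2 - 8*s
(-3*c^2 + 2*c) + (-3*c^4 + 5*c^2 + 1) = -3*c^4 + 2*c^2 + 2*c + 1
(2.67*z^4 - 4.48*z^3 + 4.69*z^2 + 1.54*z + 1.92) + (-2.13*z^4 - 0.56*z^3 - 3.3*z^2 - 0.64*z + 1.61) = 0.54*z^4 - 5.04*z^3 + 1.39*z^2 + 0.9*z + 3.53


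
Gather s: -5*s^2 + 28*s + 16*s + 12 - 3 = -5*s^2 + 44*s + 9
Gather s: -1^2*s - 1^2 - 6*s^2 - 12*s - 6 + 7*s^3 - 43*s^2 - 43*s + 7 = 7*s^3 - 49*s^2 - 56*s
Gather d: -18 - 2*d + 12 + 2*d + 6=0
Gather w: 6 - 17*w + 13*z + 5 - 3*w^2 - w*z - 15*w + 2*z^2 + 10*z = -3*w^2 + w*(-z - 32) + 2*z^2 + 23*z + 11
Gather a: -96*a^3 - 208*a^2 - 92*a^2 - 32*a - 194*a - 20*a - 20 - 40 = -96*a^3 - 300*a^2 - 246*a - 60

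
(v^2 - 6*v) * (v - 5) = v^3 - 11*v^2 + 30*v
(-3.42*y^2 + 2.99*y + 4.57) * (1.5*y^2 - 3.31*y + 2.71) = -5.13*y^4 + 15.8052*y^3 - 12.3101*y^2 - 7.0238*y + 12.3847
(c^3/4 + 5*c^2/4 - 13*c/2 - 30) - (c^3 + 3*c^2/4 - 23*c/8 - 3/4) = -3*c^3/4 + c^2/2 - 29*c/8 - 117/4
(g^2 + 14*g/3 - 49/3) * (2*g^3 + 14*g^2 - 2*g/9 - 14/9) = 2*g^5 + 70*g^4/3 + 292*g^3/9 - 6244*g^2/27 - 98*g/27 + 686/27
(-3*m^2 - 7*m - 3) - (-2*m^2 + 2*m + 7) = -m^2 - 9*m - 10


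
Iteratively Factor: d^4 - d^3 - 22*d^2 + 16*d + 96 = (d - 4)*(d^3 + 3*d^2 - 10*d - 24) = (d - 4)*(d - 3)*(d^2 + 6*d + 8) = (d - 4)*(d - 3)*(d + 2)*(d + 4)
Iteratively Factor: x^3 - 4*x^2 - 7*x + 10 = (x - 1)*(x^2 - 3*x - 10) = (x - 5)*(x - 1)*(x + 2)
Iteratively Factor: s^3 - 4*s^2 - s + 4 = (s - 1)*(s^2 - 3*s - 4) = (s - 1)*(s + 1)*(s - 4)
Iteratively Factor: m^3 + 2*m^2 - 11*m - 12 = (m + 1)*(m^2 + m - 12) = (m + 1)*(m + 4)*(m - 3)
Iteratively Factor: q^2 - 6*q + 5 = (q - 1)*(q - 5)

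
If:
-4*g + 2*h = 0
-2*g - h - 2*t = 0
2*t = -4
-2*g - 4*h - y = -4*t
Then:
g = 1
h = 2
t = -2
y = -18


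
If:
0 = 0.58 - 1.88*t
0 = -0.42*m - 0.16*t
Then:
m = -0.12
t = 0.31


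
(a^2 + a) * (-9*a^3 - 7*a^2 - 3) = -9*a^5 - 16*a^4 - 7*a^3 - 3*a^2 - 3*a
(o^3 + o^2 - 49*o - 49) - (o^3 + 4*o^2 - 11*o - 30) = -3*o^2 - 38*o - 19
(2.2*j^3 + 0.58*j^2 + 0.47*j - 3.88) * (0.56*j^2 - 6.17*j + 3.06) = 1.232*j^5 - 13.2492*j^4 + 3.4166*j^3 - 3.2979*j^2 + 25.3778*j - 11.8728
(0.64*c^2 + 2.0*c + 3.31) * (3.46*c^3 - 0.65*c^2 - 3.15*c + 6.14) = 2.2144*c^5 + 6.504*c^4 + 8.1366*c^3 - 4.5219*c^2 + 1.8535*c + 20.3234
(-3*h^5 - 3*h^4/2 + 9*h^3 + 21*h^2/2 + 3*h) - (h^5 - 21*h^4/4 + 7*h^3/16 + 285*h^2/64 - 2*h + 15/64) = -4*h^5 + 15*h^4/4 + 137*h^3/16 + 387*h^2/64 + 5*h - 15/64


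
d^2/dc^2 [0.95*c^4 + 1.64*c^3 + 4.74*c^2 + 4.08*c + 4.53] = 11.4*c^2 + 9.84*c + 9.48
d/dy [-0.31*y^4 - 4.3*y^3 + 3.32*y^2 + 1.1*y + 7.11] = -1.24*y^3 - 12.9*y^2 + 6.64*y + 1.1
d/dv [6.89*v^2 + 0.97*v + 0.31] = 13.78*v + 0.97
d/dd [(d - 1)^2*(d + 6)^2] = 2*(d - 1)*(d + 6)*(2*d + 5)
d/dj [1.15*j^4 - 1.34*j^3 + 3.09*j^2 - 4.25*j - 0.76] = 4.6*j^3 - 4.02*j^2 + 6.18*j - 4.25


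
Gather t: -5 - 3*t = -3*t - 5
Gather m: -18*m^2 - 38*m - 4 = -18*m^2 - 38*m - 4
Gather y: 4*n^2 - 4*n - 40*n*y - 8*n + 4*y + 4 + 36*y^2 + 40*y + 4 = 4*n^2 - 12*n + 36*y^2 + y*(44 - 40*n) + 8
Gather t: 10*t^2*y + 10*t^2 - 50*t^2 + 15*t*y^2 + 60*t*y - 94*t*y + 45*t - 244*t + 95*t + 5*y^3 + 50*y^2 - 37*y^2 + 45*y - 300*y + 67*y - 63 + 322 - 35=t^2*(10*y - 40) + t*(15*y^2 - 34*y - 104) + 5*y^3 + 13*y^2 - 188*y + 224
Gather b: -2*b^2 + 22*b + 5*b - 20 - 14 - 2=-2*b^2 + 27*b - 36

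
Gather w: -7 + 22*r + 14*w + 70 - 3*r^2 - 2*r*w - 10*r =-3*r^2 + 12*r + w*(14 - 2*r) + 63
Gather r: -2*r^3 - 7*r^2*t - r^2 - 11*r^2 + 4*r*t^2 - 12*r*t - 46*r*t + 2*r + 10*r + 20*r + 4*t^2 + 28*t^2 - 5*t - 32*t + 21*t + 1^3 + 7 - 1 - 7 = -2*r^3 + r^2*(-7*t - 12) + r*(4*t^2 - 58*t + 32) + 32*t^2 - 16*t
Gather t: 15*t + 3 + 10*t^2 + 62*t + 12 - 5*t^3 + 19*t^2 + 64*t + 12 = -5*t^3 + 29*t^2 + 141*t + 27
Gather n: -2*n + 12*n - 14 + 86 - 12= 10*n + 60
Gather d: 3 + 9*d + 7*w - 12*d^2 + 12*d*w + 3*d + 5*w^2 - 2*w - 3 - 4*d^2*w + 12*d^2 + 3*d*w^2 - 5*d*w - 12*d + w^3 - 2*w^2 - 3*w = -4*d^2*w + d*(3*w^2 + 7*w) + w^3 + 3*w^2 + 2*w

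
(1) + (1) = 2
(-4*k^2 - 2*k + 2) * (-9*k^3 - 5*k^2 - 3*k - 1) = 36*k^5 + 38*k^4 + 4*k^3 - 4*k - 2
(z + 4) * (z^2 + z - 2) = z^3 + 5*z^2 + 2*z - 8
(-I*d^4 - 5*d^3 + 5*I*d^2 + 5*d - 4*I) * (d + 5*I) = -I*d^5 - 20*I*d^3 - 20*d^2 + 21*I*d + 20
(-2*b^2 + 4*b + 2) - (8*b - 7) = -2*b^2 - 4*b + 9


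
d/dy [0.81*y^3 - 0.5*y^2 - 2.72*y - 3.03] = 2.43*y^2 - 1.0*y - 2.72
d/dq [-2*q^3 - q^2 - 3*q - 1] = -6*q^2 - 2*q - 3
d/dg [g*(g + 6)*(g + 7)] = 3*g^2 + 26*g + 42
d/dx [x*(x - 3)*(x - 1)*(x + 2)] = 4*x^3 - 6*x^2 - 10*x + 6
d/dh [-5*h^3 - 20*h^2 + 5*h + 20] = -15*h^2 - 40*h + 5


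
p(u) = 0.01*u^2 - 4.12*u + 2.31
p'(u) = 0.02*u - 4.12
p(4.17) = -14.70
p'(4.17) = -4.04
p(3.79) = -13.16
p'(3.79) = -4.04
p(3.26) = -11.01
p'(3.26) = -4.05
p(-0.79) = 5.57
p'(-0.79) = -4.14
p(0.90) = -1.39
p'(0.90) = -4.10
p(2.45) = -7.72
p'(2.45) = -4.07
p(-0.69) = 5.16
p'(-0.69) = -4.13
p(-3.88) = 18.45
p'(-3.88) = -4.20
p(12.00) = -45.69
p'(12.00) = -3.88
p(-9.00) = 40.20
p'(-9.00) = -4.30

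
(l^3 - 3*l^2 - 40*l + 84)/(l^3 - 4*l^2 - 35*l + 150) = (l^2 - 9*l + 14)/(l^2 - 10*l + 25)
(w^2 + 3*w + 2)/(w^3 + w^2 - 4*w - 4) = 1/(w - 2)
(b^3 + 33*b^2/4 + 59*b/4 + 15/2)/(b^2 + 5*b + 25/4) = (4*b^3 + 33*b^2 + 59*b + 30)/(4*b^2 + 20*b + 25)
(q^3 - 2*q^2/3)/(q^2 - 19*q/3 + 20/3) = q^2*(3*q - 2)/(3*q^2 - 19*q + 20)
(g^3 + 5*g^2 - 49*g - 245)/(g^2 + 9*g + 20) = (g^2 - 49)/(g + 4)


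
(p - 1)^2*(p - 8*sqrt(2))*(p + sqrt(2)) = p^4 - 7*sqrt(2)*p^3 - 2*p^3 - 15*p^2 + 14*sqrt(2)*p^2 - 7*sqrt(2)*p + 32*p - 16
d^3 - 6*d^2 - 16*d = d*(d - 8)*(d + 2)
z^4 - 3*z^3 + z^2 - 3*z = z*(z - 3)*(z - I)*(z + I)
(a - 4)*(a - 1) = a^2 - 5*a + 4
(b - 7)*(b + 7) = b^2 - 49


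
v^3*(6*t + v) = 6*t*v^3 + v^4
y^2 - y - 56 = (y - 8)*(y + 7)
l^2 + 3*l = l*(l + 3)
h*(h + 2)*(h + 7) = h^3 + 9*h^2 + 14*h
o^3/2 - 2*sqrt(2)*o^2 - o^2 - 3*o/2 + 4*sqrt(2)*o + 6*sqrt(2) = (o/2 + 1/2)*(o - 3)*(o - 4*sqrt(2))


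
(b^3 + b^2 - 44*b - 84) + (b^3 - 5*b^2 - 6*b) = 2*b^3 - 4*b^2 - 50*b - 84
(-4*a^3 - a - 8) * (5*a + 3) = -20*a^4 - 12*a^3 - 5*a^2 - 43*a - 24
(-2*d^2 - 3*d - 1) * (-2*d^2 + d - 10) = 4*d^4 + 4*d^3 + 19*d^2 + 29*d + 10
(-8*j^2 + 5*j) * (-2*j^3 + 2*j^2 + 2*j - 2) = 16*j^5 - 26*j^4 - 6*j^3 + 26*j^2 - 10*j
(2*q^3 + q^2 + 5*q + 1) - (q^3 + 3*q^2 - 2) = q^3 - 2*q^2 + 5*q + 3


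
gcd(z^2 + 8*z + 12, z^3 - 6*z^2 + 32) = z + 2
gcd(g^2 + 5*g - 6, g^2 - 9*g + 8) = g - 1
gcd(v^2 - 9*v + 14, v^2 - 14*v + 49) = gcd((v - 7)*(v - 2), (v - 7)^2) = v - 7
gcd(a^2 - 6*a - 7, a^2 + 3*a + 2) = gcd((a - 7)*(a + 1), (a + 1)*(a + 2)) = a + 1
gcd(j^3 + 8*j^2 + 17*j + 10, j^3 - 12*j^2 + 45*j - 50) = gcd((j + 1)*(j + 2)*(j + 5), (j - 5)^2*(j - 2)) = 1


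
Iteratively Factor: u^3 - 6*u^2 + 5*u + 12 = (u - 4)*(u^2 - 2*u - 3) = (u - 4)*(u - 3)*(u + 1)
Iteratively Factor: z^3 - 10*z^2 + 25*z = (z - 5)*(z^2 - 5*z) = z*(z - 5)*(z - 5)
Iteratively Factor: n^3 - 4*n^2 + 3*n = (n)*(n^2 - 4*n + 3) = n*(n - 1)*(n - 3)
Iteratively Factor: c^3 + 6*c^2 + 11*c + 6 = (c + 3)*(c^2 + 3*c + 2) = (c + 2)*(c + 3)*(c + 1)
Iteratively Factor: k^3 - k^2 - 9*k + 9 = (k + 3)*(k^2 - 4*k + 3) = (k - 1)*(k + 3)*(k - 3)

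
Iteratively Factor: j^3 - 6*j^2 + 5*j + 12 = (j + 1)*(j^2 - 7*j + 12) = (j - 4)*(j + 1)*(j - 3)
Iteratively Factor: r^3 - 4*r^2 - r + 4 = (r - 4)*(r^2 - 1) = (r - 4)*(r + 1)*(r - 1)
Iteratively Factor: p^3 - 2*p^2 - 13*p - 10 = (p + 1)*(p^2 - 3*p - 10) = (p + 1)*(p + 2)*(p - 5)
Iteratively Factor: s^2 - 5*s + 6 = (s - 2)*(s - 3)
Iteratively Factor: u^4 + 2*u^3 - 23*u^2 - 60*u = (u)*(u^3 + 2*u^2 - 23*u - 60) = u*(u + 3)*(u^2 - u - 20) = u*(u + 3)*(u + 4)*(u - 5)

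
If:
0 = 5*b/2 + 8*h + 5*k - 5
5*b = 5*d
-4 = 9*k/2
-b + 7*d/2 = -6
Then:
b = -12/5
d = -12/5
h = 139/72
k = -8/9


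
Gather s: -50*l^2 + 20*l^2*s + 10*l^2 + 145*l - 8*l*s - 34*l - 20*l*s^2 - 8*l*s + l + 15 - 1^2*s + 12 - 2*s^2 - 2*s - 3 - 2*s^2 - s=-40*l^2 + 112*l + s^2*(-20*l - 4) + s*(20*l^2 - 16*l - 4) + 24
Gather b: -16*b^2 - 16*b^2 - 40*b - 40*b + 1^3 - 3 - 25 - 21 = -32*b^2 - 80*b - 48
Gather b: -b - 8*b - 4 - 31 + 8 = -9*b - 27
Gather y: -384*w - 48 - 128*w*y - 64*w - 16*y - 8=-448*w + y*(-128*w - 16) - 56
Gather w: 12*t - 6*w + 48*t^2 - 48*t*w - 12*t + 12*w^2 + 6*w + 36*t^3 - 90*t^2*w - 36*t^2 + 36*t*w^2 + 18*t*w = 36*t^3 + 12*t^2 + w^2*(36*t + 12) + w*(-90*t^2 - 30*t)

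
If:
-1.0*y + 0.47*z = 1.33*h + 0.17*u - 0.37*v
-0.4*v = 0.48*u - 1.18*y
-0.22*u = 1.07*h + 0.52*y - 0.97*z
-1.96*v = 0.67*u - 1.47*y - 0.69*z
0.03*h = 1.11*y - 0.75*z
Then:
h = 0.00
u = 0.00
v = 0.00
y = 0.00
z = 0.00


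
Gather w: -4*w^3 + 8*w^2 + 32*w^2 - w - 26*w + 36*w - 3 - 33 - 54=-4*w^3 + 40*w^2 + 9*w - 90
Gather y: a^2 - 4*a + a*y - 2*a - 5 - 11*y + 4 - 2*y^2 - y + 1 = a^2 - 6*a - 2*y^2 + y*(a - 12)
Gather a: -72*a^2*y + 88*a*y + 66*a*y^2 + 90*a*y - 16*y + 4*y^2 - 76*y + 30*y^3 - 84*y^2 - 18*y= -72*a^2*y + a*(66*y^2 + 178*y) + 30*y^3 - 80*y^2 - 110*y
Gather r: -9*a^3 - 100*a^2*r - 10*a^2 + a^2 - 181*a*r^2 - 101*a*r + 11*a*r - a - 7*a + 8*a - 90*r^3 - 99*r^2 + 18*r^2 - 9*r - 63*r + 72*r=-9*a^3 - 9*a^2 - 90*r^3 + r^2*(-181*a - 81) + r*(-100*a^2 - 90*a)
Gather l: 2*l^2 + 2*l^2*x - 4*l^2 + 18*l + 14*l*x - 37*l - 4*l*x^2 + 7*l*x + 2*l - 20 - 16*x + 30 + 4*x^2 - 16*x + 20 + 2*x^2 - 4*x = l^2*(2*x - 2) + l*(-4*x^2 + 21*x - 17) + 6*x^2 - 36*x + 30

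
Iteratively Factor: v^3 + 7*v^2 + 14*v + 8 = (v + 2)*(v^2 + 5*v + 4) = (v + 2)*(v + 4)*(v + 1)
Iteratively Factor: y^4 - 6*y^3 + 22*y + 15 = (y - 5)*(y^3 - y^2 - 5*y - 3) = (y - 5)*(y + 1)*(y^2 - 2*y - 3) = (y - 5)*(y + 1)^2*(y - 3)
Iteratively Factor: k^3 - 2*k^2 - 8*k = (k + 2)*(k^2 - 4*k) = k*(k + 2)*(k - 4)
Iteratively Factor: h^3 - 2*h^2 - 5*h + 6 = (h - 1)*(h^2 - h - 6) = (h - 3)*(h - 1)*(h + 2)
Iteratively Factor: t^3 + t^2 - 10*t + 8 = (t - 1)*(t^2 + 2*t - 8) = (t - 1)*(t + 4)*(t - 2)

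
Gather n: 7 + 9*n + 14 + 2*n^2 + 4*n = 2*n^2 + 13*n + 21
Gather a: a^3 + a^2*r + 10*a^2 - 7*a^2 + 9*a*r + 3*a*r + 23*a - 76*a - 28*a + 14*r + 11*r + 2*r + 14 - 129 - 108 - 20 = a^3 + a^2*(r + 3) + a*(12*r - 81) + 27*r - 243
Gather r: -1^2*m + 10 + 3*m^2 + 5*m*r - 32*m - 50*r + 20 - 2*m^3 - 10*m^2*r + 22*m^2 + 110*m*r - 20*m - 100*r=-2*m^3 + 25*m^2 - 53*m + r*(-10*m^2 + 115*m - 150) + 30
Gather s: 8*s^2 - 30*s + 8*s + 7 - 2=8*s^2 - 22*s + 5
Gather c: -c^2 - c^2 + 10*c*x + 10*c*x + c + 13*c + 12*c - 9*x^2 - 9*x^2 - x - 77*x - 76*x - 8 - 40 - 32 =-2*c^2 + c*(20*x + 26) - 18*x^2 - 154*x - 80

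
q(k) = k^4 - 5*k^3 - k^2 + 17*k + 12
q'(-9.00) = -4096.00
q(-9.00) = 9984.00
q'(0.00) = 17.00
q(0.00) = 12.00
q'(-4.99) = -843.53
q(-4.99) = 1143.54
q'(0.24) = 15.71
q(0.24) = 15.96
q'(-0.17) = 16.89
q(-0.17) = 9.11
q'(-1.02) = -0.81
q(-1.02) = 0.01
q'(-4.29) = -566.30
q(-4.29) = 654.14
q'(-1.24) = -11.21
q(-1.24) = 1.28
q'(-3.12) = -244.26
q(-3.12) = 195.84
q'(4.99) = 130.52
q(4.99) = 70.69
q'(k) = 4*k^3 - 15*k^2 - 2*k + 17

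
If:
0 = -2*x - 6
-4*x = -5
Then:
No Solution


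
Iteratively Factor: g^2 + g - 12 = (g - 3)*(g + 4)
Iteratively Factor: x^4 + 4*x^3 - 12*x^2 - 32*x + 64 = (x - 2)*(x^3 + 6*x^2 - 32) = (x - 2)^2*(x^2 + 8*x + 16) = (x - 2)^2*(x + 4)*(x + 4)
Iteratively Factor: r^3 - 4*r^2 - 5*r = (r - 5)*(r^2 + r) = r*(r - 5)*(r + 1)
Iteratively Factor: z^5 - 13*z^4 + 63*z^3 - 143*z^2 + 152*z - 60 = (z - 5)*(z^4 - 8*z^3 + 23*z^2 - 28*z + 12) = (z - 5)*(z - 3)*(z^3 - 5*z^2 + 8*z - 4) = (z - 5)*(z - 3)*(z - 2)*(z^2 - 3*z + 2) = (z - 5)*(z - 3)*(z - 2)^2*(z - 1)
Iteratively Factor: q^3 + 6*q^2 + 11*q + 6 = (q + 3)*(q^2 + 3*q + 2) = (q + 1)*(q + 3)*(q + 2)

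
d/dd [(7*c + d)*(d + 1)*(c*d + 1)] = c*(7*c + d)*(d + 1) + (7*c + d)*(c*d + 1) + (d + 1)*(c*d + 1)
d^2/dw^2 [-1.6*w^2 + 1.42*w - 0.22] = -3.20000000000000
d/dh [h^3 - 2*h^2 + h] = 3*h^2 - 4*h + 1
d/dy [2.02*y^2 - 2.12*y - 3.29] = 4.04*y - 2.12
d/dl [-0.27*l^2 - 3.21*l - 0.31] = -0.54*l - 3.21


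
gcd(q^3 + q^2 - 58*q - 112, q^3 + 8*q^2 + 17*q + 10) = q + 2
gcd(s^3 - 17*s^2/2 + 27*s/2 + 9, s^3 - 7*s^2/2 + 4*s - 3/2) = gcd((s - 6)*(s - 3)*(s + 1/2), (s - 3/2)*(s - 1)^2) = 1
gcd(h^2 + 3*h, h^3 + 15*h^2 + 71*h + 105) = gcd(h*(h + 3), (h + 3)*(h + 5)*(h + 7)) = h + 3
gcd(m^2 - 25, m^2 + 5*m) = m + 5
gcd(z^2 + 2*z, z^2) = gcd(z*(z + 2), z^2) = z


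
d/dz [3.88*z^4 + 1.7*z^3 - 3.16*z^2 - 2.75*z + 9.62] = 15.52*z^3 + 5.1*z^2 - 6.32*z - 2.75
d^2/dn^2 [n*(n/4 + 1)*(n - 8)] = 3*n/2 - 2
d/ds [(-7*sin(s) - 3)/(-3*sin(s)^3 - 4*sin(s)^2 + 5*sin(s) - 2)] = (-42*sin(s)^3 - 55*sin(s)^2 - 24*sin(s) + 29)*cos(s)/(3*sin(s)^3 + 4*sin(s)^2 - 5*sin(s) + 2)^2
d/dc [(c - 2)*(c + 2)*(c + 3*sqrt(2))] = 3*c^2 + 6*sqrt(2)*c - 4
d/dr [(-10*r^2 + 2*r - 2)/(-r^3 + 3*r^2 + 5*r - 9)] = 2*(-5*r^4 + 2*r^3 - 31*r^2 + 96*r - 4)/(r^6 - 6*r^5 - r^4 + 48*r^3 - 29*r^2 - 90*r + 81)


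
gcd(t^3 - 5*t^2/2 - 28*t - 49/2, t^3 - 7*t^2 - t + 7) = t^2 - 6*t - 7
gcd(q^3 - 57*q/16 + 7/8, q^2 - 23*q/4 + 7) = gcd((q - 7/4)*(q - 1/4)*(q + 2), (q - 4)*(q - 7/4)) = q - 7/4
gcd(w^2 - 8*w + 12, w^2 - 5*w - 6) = w - 6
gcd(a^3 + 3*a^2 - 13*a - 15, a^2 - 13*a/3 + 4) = a - 3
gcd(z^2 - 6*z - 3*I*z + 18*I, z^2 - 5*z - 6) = z - 6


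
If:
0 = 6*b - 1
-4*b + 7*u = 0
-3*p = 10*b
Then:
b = 1/6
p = -5/9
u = 2/21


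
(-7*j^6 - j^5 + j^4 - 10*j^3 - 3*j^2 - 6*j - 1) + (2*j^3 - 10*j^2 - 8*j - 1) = -7*j^6 - j^5 + j^4 - 8*j^3 - 13*j^2 - 14*j - 2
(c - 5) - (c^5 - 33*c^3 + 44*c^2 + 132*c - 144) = -c^5 + 33*c^3 - 44*c^2 - 131*c + 139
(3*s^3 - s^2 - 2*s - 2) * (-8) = -24*s^3 + 8*s^2 + 16*s + 16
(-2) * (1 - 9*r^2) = 18*r^2 - 2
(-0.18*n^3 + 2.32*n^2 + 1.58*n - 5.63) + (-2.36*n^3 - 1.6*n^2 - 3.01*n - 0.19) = -2.54*n^3 + 0.72*n^2 - 1.43*n - 5.82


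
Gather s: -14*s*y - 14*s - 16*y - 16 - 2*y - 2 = s*(-14*y - 14) - 18*y - 18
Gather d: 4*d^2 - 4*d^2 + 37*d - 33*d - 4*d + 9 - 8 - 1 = 0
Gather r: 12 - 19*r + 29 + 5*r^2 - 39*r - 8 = 5*r^2 - 58*r + 33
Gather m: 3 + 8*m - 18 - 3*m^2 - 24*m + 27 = -3*m^2 - 16*m + 12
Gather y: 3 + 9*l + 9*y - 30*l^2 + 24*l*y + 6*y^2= -30*l^2 + 9*l + 6*y^2 + y*(24*l + 9) + 3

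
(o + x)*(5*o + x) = 5*o^2 + 6*o*x + x^2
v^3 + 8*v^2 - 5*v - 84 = (v - 3)*(v + 4)*(v + 7)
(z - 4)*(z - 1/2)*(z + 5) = z^3 + z^2/2 - 41*z/2 + 10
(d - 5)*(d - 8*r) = d^2 - 8*d*r - 5*d + 40*r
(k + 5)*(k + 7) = k^2 + 12*k + 35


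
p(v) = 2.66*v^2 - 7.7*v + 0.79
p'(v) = 5.32*v - 7.7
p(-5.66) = 129.59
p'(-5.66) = -37.81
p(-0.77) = 8.30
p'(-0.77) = -11.80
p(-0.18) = 2.26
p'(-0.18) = -8.66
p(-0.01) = 0.87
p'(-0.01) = -7.75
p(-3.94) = 72.42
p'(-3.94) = -28.66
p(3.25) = 3.86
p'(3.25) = 9.59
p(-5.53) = 124.72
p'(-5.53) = -37.12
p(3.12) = 2.66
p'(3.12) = 8.90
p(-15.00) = 714.79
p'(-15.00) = -87.50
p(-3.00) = 47.83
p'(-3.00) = -23.66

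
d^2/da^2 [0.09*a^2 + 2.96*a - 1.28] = 0.180000000000000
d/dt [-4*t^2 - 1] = -8*t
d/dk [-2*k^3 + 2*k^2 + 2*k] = -6*k^2 + 4*k + 2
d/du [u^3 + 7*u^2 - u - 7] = 3*u^2 + 14*u - 1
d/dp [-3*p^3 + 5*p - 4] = 5 - 9*p^2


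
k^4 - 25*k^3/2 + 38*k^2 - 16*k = k*(k - 8)*(k - 4)*(k - 1/2)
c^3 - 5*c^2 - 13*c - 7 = (c - 7)*(c + 1)^2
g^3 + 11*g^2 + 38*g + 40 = (g + 2)*(g + 4)*(g + 5)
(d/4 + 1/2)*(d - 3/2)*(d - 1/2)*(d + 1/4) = d^4/4 + d^3/16 - 13*d^2/16 + 11*d/64 + 3/32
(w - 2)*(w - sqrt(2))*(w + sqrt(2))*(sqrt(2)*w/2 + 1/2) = sqrt(2)*w^4/2 - sqrt(2)*w^3 + w^3/2 - sqrt(2)*w^2 - w^2 - w + 2*sqrt(2)*w + 2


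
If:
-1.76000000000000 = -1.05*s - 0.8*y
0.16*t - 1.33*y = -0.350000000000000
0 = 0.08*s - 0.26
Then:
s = 3.25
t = -19.36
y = -2.07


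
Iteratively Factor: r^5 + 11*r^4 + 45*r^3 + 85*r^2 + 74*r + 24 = (r + 4)*(r^4 + 7*r^3 + 17*r^2 + 17*r + 6) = (r + 2)*(r + 4)*(r^3 + 5*r^2 + 7*r + 3) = (r + 1)*(r + 2)*(r + 4)*(r^2 + 4*r + 3) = (r + 1)^2*(r + 2)*(r + 4)*(r + 3)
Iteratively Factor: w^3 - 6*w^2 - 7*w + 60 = (w + 3)*(w^2 - 9*w + 20) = (w - 4)*(w + 3)*(w - 5)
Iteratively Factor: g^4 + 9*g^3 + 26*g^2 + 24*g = (g + 2)*(g^3 + 7*g^2 + 12*g) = (g + 2)*(g + 4)*(g^2 + 3*g) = g*(g + 2)*(g + 4)*(g + 3)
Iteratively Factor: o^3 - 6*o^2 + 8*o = (o - 4)*(o^2 - 2*o) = o*(o - 4)*(o - 2)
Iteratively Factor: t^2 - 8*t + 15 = (t - 5)*(t - 3)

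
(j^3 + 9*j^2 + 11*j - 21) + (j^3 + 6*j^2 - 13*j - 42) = 2*j^3 + 15*j^2 - 2*j - 63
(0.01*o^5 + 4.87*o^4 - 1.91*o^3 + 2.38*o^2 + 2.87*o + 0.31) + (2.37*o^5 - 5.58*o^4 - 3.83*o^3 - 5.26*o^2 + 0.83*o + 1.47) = 2.38*o^5 - 0.71*o^4 - 5.74*o^3 - 2.88*o^2 + 3.7*o + 1.78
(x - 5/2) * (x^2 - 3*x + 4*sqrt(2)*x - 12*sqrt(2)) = x^3 - 11*x^2/2 + 4*sqrt(2)*x^2 - 22*sqrt(2)*x + 15*x/2 + 30*sqrt(2)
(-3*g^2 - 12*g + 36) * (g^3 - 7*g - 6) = -3*g^5 - 12*g^4 + 57*g^3 + 102*g^2 - 180*g - 216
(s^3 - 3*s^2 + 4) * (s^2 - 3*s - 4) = s^5 - 6*s^4 + 5*s^3 + 16*s^2 - 12*s - 16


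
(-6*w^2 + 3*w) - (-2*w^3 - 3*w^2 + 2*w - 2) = 2*w^3 - 3*w^2 + w + 2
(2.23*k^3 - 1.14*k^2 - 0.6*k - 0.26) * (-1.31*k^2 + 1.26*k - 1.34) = -2.9213*k^5 + 4.3032*k^4 - 3.6386*k^3 + 1.1122*k^2 + 0.4764*k + 0.3484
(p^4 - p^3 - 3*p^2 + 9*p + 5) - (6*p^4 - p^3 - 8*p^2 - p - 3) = -5*p^4 + 5*p^2 + 10*p + 8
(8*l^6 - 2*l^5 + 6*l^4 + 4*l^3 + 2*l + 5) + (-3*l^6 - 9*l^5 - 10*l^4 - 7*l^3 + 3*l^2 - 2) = 5*l^6 - 11*l^5 - 4*l^4 - 3*l^3 + 3*l^2 + 2*l + 3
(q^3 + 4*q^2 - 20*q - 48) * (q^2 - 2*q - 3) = q^5 + 2*q^4 - 31*q^3 - 20*q^2 + 156*q + 144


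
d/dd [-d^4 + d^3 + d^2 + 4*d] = -4*d^3 + 3*d^2 + 2*d + 4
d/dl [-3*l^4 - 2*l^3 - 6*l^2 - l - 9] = -12*l^3 - 6*l^2 - 12*l - 1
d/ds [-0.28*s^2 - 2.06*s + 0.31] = -0.56*s - 2.06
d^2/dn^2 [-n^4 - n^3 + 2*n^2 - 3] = -12*n^2 - 6*n + 4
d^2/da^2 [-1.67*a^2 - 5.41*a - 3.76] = -3.34000000000000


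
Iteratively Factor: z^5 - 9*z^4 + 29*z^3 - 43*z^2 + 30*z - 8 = (z - 1)*(z^4 - 8*z^3 + 21*z^2 - 22*z + 8) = (z - 1)^2*(z^3 - 7*z^2 + 14*z - 8) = (z - 4)*(z - 1)^2*(z^2 - 3*z + 2) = (z - 4)*(z - 1)^3*(z - 2)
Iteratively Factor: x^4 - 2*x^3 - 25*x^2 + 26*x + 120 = (x + 2)*(x^3 - 4*x^2 - 17*x + 60) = (x - 5)*(x + 2)*(x^2 + x - 12) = (x - 5)*(x + 2)*(x + 4)*(x - 3)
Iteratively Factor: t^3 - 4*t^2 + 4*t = (t)*(t^2 - 4*t + 4) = t*(t - 2)*(t - 2)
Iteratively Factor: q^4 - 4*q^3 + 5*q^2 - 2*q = (q - 2)*(q^3 - 2*q^2 + q) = q*(q - 2)*(q^2 - 2*q + 1) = q*(q - 2)*(q - 1)*(q - 1)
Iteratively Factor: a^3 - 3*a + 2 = (a - 1)*(a^2 + a - 2) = (a - 1)^2*(a + 2)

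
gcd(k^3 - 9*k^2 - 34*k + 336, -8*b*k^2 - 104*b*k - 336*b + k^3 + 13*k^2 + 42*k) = k + 6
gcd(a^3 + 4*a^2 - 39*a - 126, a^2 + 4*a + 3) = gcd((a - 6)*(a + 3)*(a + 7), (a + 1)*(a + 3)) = a + 3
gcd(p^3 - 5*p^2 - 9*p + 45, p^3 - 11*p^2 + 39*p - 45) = p^2 - 8*p + 15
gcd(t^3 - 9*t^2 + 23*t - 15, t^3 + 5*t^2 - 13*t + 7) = t - 1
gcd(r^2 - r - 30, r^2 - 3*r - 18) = r - 6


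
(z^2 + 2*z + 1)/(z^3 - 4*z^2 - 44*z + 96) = (z^2 + 2*z + 1)/(z^3 - 4*z^2 - 44*z + 96)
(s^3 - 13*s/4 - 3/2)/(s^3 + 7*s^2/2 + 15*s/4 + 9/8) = 2*(s - 2)/(2*s + 3)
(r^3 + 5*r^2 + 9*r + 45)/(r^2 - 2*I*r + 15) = (r^2 + r*(5 - 3*I) - 15*I)/(r - 5*I)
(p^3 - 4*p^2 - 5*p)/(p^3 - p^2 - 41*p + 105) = p*(p + 1)/(p^2 + 4*p - 21)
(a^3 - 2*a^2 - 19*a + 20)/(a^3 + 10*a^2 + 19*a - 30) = (a^2 - a - 20)/(a^2 + 11*a + 30)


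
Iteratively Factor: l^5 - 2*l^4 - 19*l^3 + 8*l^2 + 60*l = (l)*(l^4 - 2*l^3 - 19*l^2 + 8*l + 60) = l*(l - 5)*(l^3 + 3*l^2 - 4*l - 12) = l*(l - 5)*(l + 3)*(l^2 - 4) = l*(l - 5)*(l - 2)*(l + 3)*(l + 2)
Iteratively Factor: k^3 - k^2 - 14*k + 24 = (k - 3)*(k^2 + 2*k - 8) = (k - 3)*(k + 4)*(k - 2)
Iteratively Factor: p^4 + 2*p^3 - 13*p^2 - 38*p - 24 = (p + 1)*(p^3 + p^2 - 14*p - 24) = (p - 4)*(p + 1)*(p^2 + 5*p + 6) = (p - 4)*(p + 1)*(p + 3)*(p + 2)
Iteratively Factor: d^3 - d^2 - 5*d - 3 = (d + 1)*(d^2 - 2*d - 3) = (d + 1)^2*(d - 3)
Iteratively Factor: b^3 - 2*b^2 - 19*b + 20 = (b - 5)*(b^2 + 3*b - 4) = (b - 5)*(b - 1)*(b + 4)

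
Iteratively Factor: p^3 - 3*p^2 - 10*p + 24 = (p - 2)*(p^2 - p - 12) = (p - 4)*(p - 2)*(p + 3)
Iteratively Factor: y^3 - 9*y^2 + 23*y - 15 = (y - 3)*(y^2 - 6*y + 5) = (y - 5)*(y - 3)*(y - 1)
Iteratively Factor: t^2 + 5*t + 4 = (t + 4)*(t + 1)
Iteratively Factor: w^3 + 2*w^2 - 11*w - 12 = (w - 3)*(w^2 + 5*w + 4) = (w - 3)*(w + 1)*(w + 4)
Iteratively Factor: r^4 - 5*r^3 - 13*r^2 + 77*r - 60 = (r + 4)*(r^3 - 9*r^2 + 23*r - 15) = (r - 5)*(r + 4)*(r^2 - 4*r + 3) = (r - 5)*(r - 3)*(r + 4)*(r - 1)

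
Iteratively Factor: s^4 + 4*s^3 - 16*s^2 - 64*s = (s)*(s^3 + 4*s^2 - 16*s - 64) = s*(s + 4)*(s^2 - 16) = s*(s - 4)*(s + 4)*(s + 4)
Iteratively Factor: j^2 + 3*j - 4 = (j - 1)*(j + 4)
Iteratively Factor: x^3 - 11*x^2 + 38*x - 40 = (x - 2)*(x^2 - 9*x + 20) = (x - 5)*(x - 2)*(x - 4)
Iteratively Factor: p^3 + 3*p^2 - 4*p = (p - 1)*(p^2 + 4*p) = p*(p - 1)*(p + 4)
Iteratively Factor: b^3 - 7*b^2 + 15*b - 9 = (b - 1)*(b^2 - 6*b + 9) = (b - 3)*(b - 1)*(b - 3)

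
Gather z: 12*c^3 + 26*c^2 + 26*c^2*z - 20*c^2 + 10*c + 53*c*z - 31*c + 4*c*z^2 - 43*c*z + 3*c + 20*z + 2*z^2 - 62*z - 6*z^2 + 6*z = 12*c^3 + 6*c^2 - 18*c + z^2*(4*c - 4) + z*(26*c^2 + 10*c - 36)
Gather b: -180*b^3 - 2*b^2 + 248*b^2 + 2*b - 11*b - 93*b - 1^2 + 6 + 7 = -180*b^3 + 246*b^2 - 102*b + 12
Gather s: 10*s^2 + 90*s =10*s^2 + 90*s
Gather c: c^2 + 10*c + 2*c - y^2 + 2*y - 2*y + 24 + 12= c^2 + 12*c - y^2 + 36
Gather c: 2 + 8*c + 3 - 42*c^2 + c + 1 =-42*c^2 + 9*c + 6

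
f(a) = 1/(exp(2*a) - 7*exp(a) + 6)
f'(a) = (-2*exp(2*a) + 7*exp(a))/(exp(2*a) - 7*exp(a) + 6)^2 = (7 - 2*exp(a))*exp(a)/(exp(2*a) - 7*exp(a) + 6)^2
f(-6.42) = 0.17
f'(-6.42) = 0.00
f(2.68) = 0.01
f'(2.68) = -0.02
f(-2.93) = 0.18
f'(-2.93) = 0.01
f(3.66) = 0.00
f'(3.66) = -0.00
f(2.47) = 0.02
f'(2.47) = -0.05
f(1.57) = -0.22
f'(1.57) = -0.61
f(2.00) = 0.11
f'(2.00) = -0.73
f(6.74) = 0.00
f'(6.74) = -0.00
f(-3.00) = 0.18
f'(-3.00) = 0.01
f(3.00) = 0.00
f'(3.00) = -0.00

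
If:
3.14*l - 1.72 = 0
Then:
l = 0.55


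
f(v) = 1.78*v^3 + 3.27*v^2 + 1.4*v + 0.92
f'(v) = 5.34*v^2 + 6.54*v + 1.4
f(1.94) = 28.94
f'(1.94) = 34.19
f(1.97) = 29.98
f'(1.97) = 35.01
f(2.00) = 31.04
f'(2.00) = 35.84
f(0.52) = 2.78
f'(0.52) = 6.24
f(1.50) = 16.38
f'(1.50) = 23.22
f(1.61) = 19.08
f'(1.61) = 25.77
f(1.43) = 14.81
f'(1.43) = 21.67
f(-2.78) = -15.94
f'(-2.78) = 24.49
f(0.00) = 0.92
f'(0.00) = 1.40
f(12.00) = 3564.44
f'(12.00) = 848.84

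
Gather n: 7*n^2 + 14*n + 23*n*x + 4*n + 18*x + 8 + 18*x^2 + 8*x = 7*n^2 + n*(23*x + 18) + 18*x^2 + 26*x + 8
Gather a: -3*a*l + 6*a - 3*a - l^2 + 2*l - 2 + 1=a*(3 - 3*l) - l^2 + 2*l - 1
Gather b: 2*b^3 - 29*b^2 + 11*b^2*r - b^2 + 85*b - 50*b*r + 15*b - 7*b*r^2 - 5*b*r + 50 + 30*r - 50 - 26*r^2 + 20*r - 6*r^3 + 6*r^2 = 2*b^3 + b^2*(11*r - 30) + b*(-7*r^2 - 55*r + 100) - 6*r^3 - 20*r^2 + 50*r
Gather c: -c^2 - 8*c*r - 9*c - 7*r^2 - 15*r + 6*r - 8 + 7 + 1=-c^2 + c*(-8*r - 9) - 7*r^2 - 9*r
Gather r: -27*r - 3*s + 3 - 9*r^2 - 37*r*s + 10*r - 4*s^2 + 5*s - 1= -9*r^2 + r*(-37*s - 17) - 4*s^2 + 2*s + 2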